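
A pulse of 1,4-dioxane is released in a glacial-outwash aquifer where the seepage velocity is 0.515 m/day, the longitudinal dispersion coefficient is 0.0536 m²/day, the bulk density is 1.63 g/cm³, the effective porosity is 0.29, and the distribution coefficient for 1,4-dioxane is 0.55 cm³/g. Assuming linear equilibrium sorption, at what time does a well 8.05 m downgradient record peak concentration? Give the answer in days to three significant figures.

Retardation factor R = 1 + ρ_b·K_d/n = 1 + 1.63 × 0.55/0.29 = 4.091.
Sorption retards both mechanisms: v_R = v/R = 0.1259 m/day, D_R = D/R = 0.01310 m²/day.
Peak time from v_R²t² + 2D_R t − x² = 0: t = (√(D_R² + v_R²x²) − D_R)/v_R².
√(D_R² + v_R²x²) = √(0.01310² + 0.1259² × 8.05²) = 1.014; v_R² = 0.01585.
t = (1.014 − 0.01310)/0.01585 = 63.1 days.

63.1 days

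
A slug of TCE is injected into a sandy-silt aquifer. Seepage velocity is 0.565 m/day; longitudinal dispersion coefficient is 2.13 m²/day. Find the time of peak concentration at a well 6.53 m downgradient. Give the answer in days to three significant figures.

6.67 days

For the 1D instantaneous-source solution, setting ∂C/∂t = 0 at fixed x gives v²t² + 2Dt − x² = 0, so t = (√(D² + v²x²) − D)/v².
√(D² + v²x²) = √(2.13² + 0.565² × 6.53²) = 4.260; v² = 0.319225.
t = (4.260 − 2.13)/0.319225 = 6.67 days (vs. the pure-advection estimate x/v = 11.6 d).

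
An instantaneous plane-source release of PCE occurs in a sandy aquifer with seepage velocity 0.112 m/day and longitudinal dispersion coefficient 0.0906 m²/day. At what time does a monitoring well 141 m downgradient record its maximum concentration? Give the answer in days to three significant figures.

1250 days

For the 1D instantaneous-source solution, setting ∂C/∂t = 0 at fixed x gives v²t² + 2Dt − x² = 0, so t = (√(D² + v²x²) − D)/v².
√(D² + v²x²) = √(0.0906² + 0.112² × 141²) = 15.79; v² = 0.012544.
t = (15.79 − 0.0906)/0.012544 = 1250 days (vs. the pure-advection estimate x/v = 1260 d).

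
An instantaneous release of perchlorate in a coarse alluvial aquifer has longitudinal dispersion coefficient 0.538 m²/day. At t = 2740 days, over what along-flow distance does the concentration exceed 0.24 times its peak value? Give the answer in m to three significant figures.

183 m

The plume is Gaussian with σ = √(2Dt) = √(2 × 0.538 × 2740) = 54.30 m.
C/C_peak = exp(−Δx²/(2σ²)) = 0.24 ⇒ Δx = σ·√(−2 ln 0.24) = 54.30 × 1.689 = 91.71 m.
Width = 2Δx = 183 m.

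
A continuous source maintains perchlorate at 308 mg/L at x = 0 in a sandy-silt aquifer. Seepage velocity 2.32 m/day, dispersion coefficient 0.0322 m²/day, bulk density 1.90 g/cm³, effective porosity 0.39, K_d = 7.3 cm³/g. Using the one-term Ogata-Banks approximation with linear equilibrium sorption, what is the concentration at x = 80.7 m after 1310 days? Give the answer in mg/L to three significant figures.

291 mg/L

Retardation factor R = 1 + ρ_b·K_d/n = 1 + 1.90 × 7.3/0.39 = 36.56.
Sorption retards both mechanisms: v_R = v/R = 0.06346 m/day, D_R = D/R = 0.0008807 m²/day.
v_R·t = 0.06346 × 1310 = 83.1326 m; 2√(D_R t) = 2.148 m; argument = (80.7 − 83.1326)/2.148 = -1.132.
C = C₀ × ½·erfc(-1.132) = 308 × 0.9453 = 291 mg/L.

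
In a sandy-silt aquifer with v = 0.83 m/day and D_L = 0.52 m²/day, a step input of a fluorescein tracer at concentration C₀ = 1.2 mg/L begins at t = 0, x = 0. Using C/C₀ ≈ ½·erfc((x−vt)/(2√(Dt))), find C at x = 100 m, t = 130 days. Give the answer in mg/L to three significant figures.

0.902 mg/L

For a continuous step input, C/C₀ ≈ ½·erfc((x−vt)/(2√(Dt))).
vt = 0.83 × 130 = 107.9 m and 2√(Dt) = 2√(0.52 × 130) = 16.44 m.
Argument (x−vt)/(2√(Dt)) = (100 − 107.9)/16.44 = -0.4805; ½·erfc(-0.4805) = 0.7516.
C = 1.2 × 0.7516 = 0.902 mg/L.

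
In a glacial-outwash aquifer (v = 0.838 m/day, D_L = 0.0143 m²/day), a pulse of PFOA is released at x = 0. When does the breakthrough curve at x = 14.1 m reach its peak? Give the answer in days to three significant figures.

16.8 days

For the 1D instantaneous-source solution, setting ∂C/∂t = 0 at fixed x gives v²t² + 2Dt − x² = 0, so t = (√(D² + v²x²) − D)/v².
√(D² + v²x²) = √(0.0143² + 0.838² × 14.1²) = 11.82; v² = 0.702244.
t = (11.82 − 0.0143)/0.702244 = 16.8 days (vs. the pure-advection estimate x/v = 16.8 d).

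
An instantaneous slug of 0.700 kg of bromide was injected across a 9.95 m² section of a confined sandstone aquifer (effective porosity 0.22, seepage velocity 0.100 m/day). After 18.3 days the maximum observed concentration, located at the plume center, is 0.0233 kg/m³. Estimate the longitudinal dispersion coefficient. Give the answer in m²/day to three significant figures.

0.819 m²/day

At the plume center C_max = M/(n_e·A·√(4πDt)), so D = M²/(4πt·(n_e·A·C_max)²).
n_e·A·C_max = 0.22 × 9.95 × 0.0233 = 0.05100 kg/m.
D = 0.700²/(4π × 18.3 × 0.05100²) = 0.819 m²/day.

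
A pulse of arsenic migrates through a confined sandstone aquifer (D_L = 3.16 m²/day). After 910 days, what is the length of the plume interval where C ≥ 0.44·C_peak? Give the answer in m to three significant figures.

194 m

The plume is Gaussian with σ = √(2Dt) = √(2 × 3.16 × 910) = 75.84 m.
C/C_peak = exp(−Δx²/(2σ²)) = 0.44 ⇒ Δx = σ·√(−2 ln 0.44) = 75.84 × 1.281 = 97.15 m.
Width = 2Δx = 194 m.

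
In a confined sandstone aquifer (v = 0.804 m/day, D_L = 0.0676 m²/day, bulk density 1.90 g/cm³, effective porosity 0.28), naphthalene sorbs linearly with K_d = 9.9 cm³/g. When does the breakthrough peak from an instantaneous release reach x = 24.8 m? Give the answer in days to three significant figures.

2100 days

Retardation factor R = 1 + ρ_b·K_d/n = 1 + 1.90 × 9.9/0.28 = 68.18.
Sorption retards both mechanisms: v_R = v/R = 0.01179 m/day, D_R = D/R = 0.0009915 m²/day.
Peak time from v_R²t² + 2D_R t − x² = 0: t = (√(D_R² + v_R²x²) − D_R)/v_R².
√(D_R² + v_R²x²) = √(0.0009915² + 0.01179² × 24.8²) = 0.2924; v_R² = 0.0001390.
t = (0.2924 − 0.0009915)/0.0001390 = 2100 days.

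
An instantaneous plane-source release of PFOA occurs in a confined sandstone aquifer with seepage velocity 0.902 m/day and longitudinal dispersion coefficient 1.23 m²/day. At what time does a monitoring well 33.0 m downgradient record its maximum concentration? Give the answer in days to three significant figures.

For the 1D instantaneous-source solution, setting ∂C/∂t = 0 at fixed x gives v²t² + 2Dt − x² = 0, so t = (√(D² + v²x²) − D)/v².
√(D² + v²x²) = √(1.23² + 0.902² × 33.0²) = 29.79; v² = 0.813604.
t = (29.79 − 1.23)/0.813604 = 35.1 days (vs. the pure-advection estimate x/v = 36.6 d).

35.1 days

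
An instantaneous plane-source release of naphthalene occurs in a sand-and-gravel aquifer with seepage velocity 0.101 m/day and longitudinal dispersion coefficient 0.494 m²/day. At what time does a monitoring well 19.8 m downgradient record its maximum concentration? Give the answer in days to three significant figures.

154 days

For the 1D instantaneous-source solution, setting ∂C/∂t = 0 at fixed x gives v²t² + 2Dt − x² = 0, so t = (√(D² + v²x²) − D)/v².
√(D² + v²x²) = √(0.494² + 0.101² × 19.8²) = 2.060; v² = 0.010201.
t = (2.060 − 0.494)/0.010201 = 154 days (vs. the pure-advection estimate x/v = 196 d).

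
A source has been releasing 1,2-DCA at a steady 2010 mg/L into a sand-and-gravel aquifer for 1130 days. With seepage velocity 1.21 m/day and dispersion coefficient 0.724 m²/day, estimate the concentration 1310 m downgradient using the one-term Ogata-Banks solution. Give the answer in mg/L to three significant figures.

1850 mg/L

For a continuous step input, C/C₀ ≈ ½·erfc((x−vt)/(2√(Dt))).
vt = 1.21 × 1130 = 1367.3 m and 2√(Dt) = 2√(0.724 × 1130) = 57.21 m.
Argument (x−vt)/(2√(Dt)) = (1310 − 1367.3)/57.21 = -1.002; ½·erfc(-1.002) = 0.9218.
C = 2010 × 0.9218 = 1850 mg/L.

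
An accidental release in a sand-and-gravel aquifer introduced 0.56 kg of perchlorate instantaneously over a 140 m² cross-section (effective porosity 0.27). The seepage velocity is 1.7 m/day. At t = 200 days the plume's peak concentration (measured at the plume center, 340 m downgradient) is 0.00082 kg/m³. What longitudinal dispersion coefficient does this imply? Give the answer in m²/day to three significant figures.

At the plume center C_max = M/(n_e·A·√(4πDt)), so D = M²/(4πt·(n_e·A·C_max)²).
n_e·A·C_max = 0.27 × 140 × 0.00082 = 0.03100 kg/m.
D = 0.56²/(4π × 200 × 0.03100²) = 0.130 m²/day.

0.130 m²/day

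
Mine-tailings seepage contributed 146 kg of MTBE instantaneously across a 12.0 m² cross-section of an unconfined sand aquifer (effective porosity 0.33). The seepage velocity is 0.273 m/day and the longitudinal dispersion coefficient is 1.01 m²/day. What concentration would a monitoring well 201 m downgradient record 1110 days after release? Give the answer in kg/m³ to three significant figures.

0.0305 kg/m³

For an instantaneous plane source, C(x,t) = M/(n_e·A·√(4πDt)) · exp(−(x−vt)²/(4Dt)), with n_e·A the pore (flow) area.
Plume center vt = 0.273 × 1110 = 303.03 m, so the well at 201 m is 102.03 m upgradient of the peak.
√(4πDt) = 118.7 m, giving peak height M/(n_e·A·√(4πDt)) = 146/(0.33 × 12.0 × 118.7) = 0.3106 kg/m³.
(x−vt)²/(4Dt) = (-102.03)²/(4 × 1.01 × 1110) = 2.321; exp(−2.321) = 0.09818.
C = 0.3106 × 0.09818 = 0.0305 kg/m³.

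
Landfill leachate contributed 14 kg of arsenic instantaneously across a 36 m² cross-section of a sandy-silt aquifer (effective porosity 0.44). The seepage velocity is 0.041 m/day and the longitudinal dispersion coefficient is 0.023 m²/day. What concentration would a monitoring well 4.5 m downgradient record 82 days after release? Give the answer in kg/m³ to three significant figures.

For an instantaneous plane source, C(x,t) = M/(n_e·A·√(4πDt)) · exp(−(x−vt)²/(4Dt)), with n_e·A the pore (flow) area.
Plume center vt = 0.041 × 82 = 3.362 m, so the well at 4.5 m is 1.138 m downgradient of the peak.
√(4πDt) = 4.868 m, giving peak height M/(n_e·A·√(4πDt)) = 14/(0.44 × 36 × 4.868) = 0.1816 kg/m³.
(x−vt)²/(4Dt) = (1.138)²/(4 × 0.023 × 82) = 0.1717; exp(−0.1717) = 0.8422.
C = 0.1816 × 0.8422 = 0.153 kg/m³.

0.153 kg/m³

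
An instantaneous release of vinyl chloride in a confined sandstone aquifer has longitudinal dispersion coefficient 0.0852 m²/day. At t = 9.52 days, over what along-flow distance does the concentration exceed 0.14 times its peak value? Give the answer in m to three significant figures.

The plume is Gaussian with σ = √(2Dt) = √(2 × 0.0852 × 9.52) = 1.274 m.
C/C_peak = exp(−Δx²/(2σ²)) = 0.14 ⇒ Δx = σ·√(−2 ln 0.14) = 1.274 × 1.983 = 2.526 m.
Width = 2Δx = 5.05 m.

5.05 m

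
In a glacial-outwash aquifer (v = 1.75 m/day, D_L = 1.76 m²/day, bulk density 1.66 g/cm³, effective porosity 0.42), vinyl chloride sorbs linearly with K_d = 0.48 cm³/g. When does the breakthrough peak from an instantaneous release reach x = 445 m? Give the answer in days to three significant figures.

Retardation factor R = 1 + ρ_b·K_d/n = 1 + 1.66 × 0.48/0.42 = 2.897.
Sorption retards both mechanisms: v_R = v/R = 0.6041 m/day, D_R = D/R = 0.6075 m²/day.
Peak time from v_R²t² + 2D_R t − x² = 0: t = (√(D_R² + v_R²x²) − D_R)/v_R².
√(D_R² + v_R²x²) = √(0.6075² + 0.6041² × 445²) = 268.8; v_R² = 0.3649.
t = (268.8 − 0.6075)/0.3649 = 735 days.

735 days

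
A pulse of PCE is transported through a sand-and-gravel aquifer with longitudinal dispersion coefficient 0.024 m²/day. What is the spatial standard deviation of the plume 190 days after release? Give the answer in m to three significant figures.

3.02 m

Dispersive spreading gives a Gaussian with σ² = 2Dt; advection only shifts the center.
σ = √(2 × 0.024 × 190) = 3.02 m.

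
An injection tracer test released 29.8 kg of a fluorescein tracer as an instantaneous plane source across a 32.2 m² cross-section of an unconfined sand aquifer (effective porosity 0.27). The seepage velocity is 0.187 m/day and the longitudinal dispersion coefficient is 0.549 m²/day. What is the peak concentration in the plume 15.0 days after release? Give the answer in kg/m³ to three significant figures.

0.337 kg/m³

The peak of an instantaneous 1D plume sits at x = vt; there the Gaussian factor is 1 and C_max = M/(n_e·A·√(4πDt)), where n_e·A is the pore area the mass is dissolved in.
√(4πDt) = √(4π × 0.549 × 15.0) = 10.17 m, so C_max = 29.8/(0.27 × 32.2 × 10.17) = 0.337 kg/m³.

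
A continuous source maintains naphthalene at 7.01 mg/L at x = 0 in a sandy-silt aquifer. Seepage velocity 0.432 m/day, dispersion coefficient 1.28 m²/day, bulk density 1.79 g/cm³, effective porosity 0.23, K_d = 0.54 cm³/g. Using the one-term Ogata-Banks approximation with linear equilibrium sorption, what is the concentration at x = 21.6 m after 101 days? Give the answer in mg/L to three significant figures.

Retardation factor R = 1 + ρ_b·K_d/n = 1 + 1.79 × 0.54/0.23 = 5.203.
Sorption retards both mechanisms: v_R = v/R = 0.08303 m/day, D_R = D/R = 0.2460 m²/day.
v_R·t = 0.08303 × 101 = 8.38603 m; 2√(D_R t) = 9.969 m; argument = (21.6 − 8.38603)/9.969 = 1.326.
C = C₀ × ½·erfc(1.326) = 7.01 × 0.03038 = 0.213 mg/L.

0.213 mg/L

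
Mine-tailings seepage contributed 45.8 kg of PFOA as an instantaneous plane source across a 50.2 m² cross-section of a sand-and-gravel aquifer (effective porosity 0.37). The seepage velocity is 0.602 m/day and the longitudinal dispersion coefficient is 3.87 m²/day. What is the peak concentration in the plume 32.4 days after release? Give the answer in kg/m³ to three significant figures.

The peak of an instantaneous 1D plume sits at x = vt; there the Gaussian factor is 1 and C_max = M/(n_e·A·√(4πDt)), where n_e·A is the pore area the mass is dissolved in.
√(4πDt) = √(4π × 3.87 × 32.4) = 39.69 m, so C_max = 45.8/(0.37 × 50.2 × 39.69) = 0.0621 kg/m³.

0.0621 kg/m³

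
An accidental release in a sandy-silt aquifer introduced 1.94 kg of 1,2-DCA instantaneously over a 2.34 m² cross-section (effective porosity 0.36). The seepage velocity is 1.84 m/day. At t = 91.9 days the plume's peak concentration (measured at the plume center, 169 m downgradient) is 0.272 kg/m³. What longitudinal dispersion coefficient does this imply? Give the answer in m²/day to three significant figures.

At the plume center C_max = M/(n_e·A·√(4πDt)), so D = M²/(4πt·(n_e·A·C_max)²).
n_e·A·C_max = 0.36 × 2.34 × 0.272 = 0.2291 kg/m.
D = 1.94²/(4π × 91.9 × 0.2291²) = 0.0621 m²/day.

0.0621 m²/day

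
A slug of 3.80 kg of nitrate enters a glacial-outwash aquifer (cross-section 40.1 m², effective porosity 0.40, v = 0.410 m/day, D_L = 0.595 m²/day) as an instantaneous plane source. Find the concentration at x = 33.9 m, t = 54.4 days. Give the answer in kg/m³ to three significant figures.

For an instantaneous plane source, C(x,t) = M/(n_e·A·√(4πDt)) · exp(−(x−vt)²/(4Dt)), with n_e·A the pore (flow) area.
Plume center vt = 0.410 × 54.4 = 22.304 m, so the well at 33.9 m is 11.596 m downgradient of the peak.
√(4πDt) = 20.17 m, giving peak height M/(n_e·A·√(4πDt)) = 3.80/(0.40 × 40.1 × 20.17) = 0.01175 kg/m³.
(x−vt)²/(4Dt) = (11.596)²/(4 × 0.595 × 54.4) = 1.039; exp(−1.039) = 0.3538.
C = 0.01175 × 0.3538 = 0.00416 kg/m³.

0.00416 kg/m³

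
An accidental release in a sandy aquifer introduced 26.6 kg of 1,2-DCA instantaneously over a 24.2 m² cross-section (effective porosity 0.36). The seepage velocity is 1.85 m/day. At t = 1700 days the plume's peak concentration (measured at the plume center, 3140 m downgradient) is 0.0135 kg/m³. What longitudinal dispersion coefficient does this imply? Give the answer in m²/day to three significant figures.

At the plume center C_max = M/(n_e·A·√(4πDt)), so D = M²/(4πt·(n_e·A·C_max)²).
n_e·A·C_max = 0.36 × 24.2 × 0.0135 = 0.1176 kg/m.
D = 26.6²/(4π × 1700 × 0.1176²) = 2.39 m²/day.

2.39 m²/day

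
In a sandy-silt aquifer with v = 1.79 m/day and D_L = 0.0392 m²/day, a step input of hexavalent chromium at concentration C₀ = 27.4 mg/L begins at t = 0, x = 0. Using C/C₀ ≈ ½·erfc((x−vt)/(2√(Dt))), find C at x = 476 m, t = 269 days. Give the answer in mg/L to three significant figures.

For a continuous step input, C/C₀ ≈ ½·erfc((x−vt)/(2√(Dt))).
vt = 1.79 × 269 = 481.51 m and 2√(Dt) = 2√(0.0392 × 269) = 6.495 m.
Argument (x−vt)/(2√(Dt)) = (476 − 481.51)/6.495 = -0.8483; ½·erfc(-0.8483) = 0.8849.
C = 27.4 × 0.8849 = 24.2 mg/L.

24.2 mg/L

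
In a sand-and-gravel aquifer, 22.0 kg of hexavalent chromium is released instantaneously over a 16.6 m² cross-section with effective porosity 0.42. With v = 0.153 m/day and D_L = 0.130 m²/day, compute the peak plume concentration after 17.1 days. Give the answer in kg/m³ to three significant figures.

0.597 kg/m³

The peak of an instantaneous 1D plume sits at x = vt; there the Gaussian factor is 1 and C_max = M/(n_e·A·√(4πDt)), where n_e·A is the pore area the mass is dissolved in.
√(4πDt) = √(4π × 0.130 × 17.1) = 5.285 m, so C_max = 22.0/(0.42 × 16.6 × 5.285) = 0.597 kg/m³.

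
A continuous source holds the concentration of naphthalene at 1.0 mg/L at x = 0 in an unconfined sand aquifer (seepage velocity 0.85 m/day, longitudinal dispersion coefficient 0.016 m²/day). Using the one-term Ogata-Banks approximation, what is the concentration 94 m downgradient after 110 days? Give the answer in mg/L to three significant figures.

0.395 mg/L

For a continuous step input, C/C₀ ≈ ½·erfc((x−vt)/(2√(Dt))).
vt = 0.85 × 110 = 93.5 m and 2√(Dt) = 2√(0.016 × 110) = 2.653 m.
Argument (x−vt)/(2√(Dt)) = (94 − 93.5)/2.653 = 0.1885; ½·erfc(0.1885) = 0.3949.
C = 1.0 × 0.3949 = 0.395 mg/L.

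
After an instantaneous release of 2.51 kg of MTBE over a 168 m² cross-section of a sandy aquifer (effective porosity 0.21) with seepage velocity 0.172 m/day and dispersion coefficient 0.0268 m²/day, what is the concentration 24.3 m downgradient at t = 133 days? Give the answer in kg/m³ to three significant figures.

0.00922 kg/m³

For an instantaneous plane source, C(x,t) = M/(n_e·A·√(4πDt)) · exp(−(x−vt)²/(4Dt)), with n_e·A the pore (flow) area.
Plume center vt = 0.172 × 133 = 22.876 m, so the well at 24.3 m is 1.424 m downgradient of the peak.
√(4πDt) = 6.693 m, giving peak height M/(n_e·A·√(4πDt)) = 2.51/(0.21 × 168 × 6.693) = 0.01063 kg/m³.
(x−vt)²/(4Dt) = (1.424)²/(4 × 0.0268 × 133) = 0.1422; exp(−0.1422) = 0.8674.
C = 0.01063 × 0.8674 = 0.00922 kg/m³.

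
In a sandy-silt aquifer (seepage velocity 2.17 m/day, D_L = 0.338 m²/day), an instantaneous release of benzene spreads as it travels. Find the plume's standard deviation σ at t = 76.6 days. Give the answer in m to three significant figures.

Dispersive spreading gives a Gaussian with σ² = 2Dt; advection only shifts the center.
σ = √(2 × 0.338 × 76.6) = 7.20 m.

7.20 m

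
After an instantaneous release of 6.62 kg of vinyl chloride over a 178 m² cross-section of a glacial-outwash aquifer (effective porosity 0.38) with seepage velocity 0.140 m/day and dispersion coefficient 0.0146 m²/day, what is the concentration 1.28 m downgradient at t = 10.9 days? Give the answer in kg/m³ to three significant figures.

0.0629 kg/m³

For an instantaneous plane source, C(x,t) = M/(n_e·A·√(4πDt)) · exp(−(x−vt)²/(4Dt)), with n_e·A the pore (flow) area.
Plume center vt = 0.140 × 10.9 = 1.526 m, so the well at 1.28 m is 0.246 m upgradient of the peak.
√(4πDt) = 1.414 m, giving peak height M/(n_e·A·√(4πDt)) = 6.62/(0.38 × 178 × 1.414) = 0.06922 kg/m³.
(x−vt)²/(4Dt) = (-0.246)²/(4 × 0.0146 × 10.9) = 0.09507; exp(−0.09507) = 0.9093.
C = 0.06922 × 0.9093 = 0.0629 kg/m³.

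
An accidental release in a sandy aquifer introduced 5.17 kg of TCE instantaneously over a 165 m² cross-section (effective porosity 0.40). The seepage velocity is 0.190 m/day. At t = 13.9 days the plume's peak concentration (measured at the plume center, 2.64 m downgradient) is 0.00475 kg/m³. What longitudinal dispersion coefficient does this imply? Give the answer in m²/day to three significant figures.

At the plume center C_max = M/(n_e·A·√(4πDt)), so D = M²/(4πt·(n_e·A·C_max)²).
n_e·A·C_max = 0.40 × 165 × 0.00475 = 0.3135 kg/m.
D = 5.17²/(4π × 13.9 × 0.3135²) = 1.56 m²/day.

1.56 m²/day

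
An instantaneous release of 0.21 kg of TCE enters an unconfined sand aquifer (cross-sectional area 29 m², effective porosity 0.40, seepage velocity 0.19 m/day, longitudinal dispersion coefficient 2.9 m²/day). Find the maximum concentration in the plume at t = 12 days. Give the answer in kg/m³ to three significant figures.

The peak of an instantaneous 1D plume sits at x = vt; there the Gaussian factor is 1 and C_max = M/(n_e·A·√(4πDt)), where n_e·A is the pore area the mass is dissolved in.
√(4πDt) = √(4π × 2.9 × 12) = 20.91 m, so C_max = 0.21/(0.40 × 29 × 20.91) = 0.000866 kg/m³.

0.000866 kg/m³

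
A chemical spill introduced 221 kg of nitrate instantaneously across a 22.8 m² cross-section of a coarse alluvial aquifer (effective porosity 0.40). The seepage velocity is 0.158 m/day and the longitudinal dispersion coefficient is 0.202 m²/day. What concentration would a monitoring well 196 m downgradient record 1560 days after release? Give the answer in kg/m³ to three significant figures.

For an instantaneous plane source, C(x,t) = M/(n_e·A·√(4πDt)) · exp(−(x−vt)²/(4Dt)), with n_e·A the pore (flow) area.
Plume center vt = 0.158 × 1560 = 246.48 m, so the well at 196 m is 50.48 m upgradient of the peak.
√(4πDt) = 62.93 m, giving peak height M/(n_e·A·√(4πDt)) = 221/(0.40 × 22.8 × 62.93) = 0.3851 kg/m³.
(x−vt)²/(4Dt) = (-50.48)²/(4 × 0.202 × 1560) = 2.022; exp(−2.022) = 0.1324.
C = 0.3851 × 0.1324 = 0.0510 kg/m³.

0.0510 kg/m³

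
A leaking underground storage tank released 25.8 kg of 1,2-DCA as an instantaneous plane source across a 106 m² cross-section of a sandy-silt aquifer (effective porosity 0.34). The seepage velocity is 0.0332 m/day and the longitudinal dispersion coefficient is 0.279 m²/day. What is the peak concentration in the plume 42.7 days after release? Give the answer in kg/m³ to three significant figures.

0.0585 kg/m³

The peak of an instantaneous 1D plume sits at x = vt; there the Gaussian factor is 1 and C_max = M/(n_e·A·√(4πDt)), where n_e·A is the pore area the mass is dissolved in.
√(4πDt) = √(4π × 0.279 × 42.7) = 12.24 m, so C_max = 25.8/(0.34 × 106 × 12.24) = 0.0585 kg/m³.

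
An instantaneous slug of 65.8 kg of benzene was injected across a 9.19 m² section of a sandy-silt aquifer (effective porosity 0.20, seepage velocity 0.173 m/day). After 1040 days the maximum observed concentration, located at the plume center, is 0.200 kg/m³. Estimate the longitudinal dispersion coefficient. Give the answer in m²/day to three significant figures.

2.45 m²/day

At the plume center C_max = M/(n_e·A·√(4πDt)), so D = M²/(4πt·(n_e·A·C_max)²).
n_e·A·C_max = 0.20 × 9.19 × 0.200 = 0.3676 kg/m.
D = 65.8²/(4π × 1040 × 0.3676²) = 2.45 m²/day.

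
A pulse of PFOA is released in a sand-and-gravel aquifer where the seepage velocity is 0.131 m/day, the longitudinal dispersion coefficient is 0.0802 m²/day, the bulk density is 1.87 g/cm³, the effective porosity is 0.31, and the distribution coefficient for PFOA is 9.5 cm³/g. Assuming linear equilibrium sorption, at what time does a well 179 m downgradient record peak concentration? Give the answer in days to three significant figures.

79400 days

Retardation factor R = 1 + ρ_b·K_d/n = 1 + 1.87 × 9.5/0.31 = 58.31.
Sorption retards both mechanisms: v_R = v/R = 0.002247 m/day, D_R = D/R = 0.001375 m²/day.
Peak time from v_R²t² + 2D_R t − x² = 0: t = (√(D_R² + v_R²x²) − D_R)/v_R².
√(D_R² + v_R²x²) = √(0.001375² + 0.002247² × 179²) = 0.4022; v_R² = 5.049e-06.
t = (0.4022 − 0.001375)/5.049e-06 = 79400 days.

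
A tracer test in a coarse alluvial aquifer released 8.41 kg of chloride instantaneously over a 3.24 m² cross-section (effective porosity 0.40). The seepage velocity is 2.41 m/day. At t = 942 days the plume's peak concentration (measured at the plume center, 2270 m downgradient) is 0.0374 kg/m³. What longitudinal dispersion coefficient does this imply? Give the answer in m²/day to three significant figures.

At the plume center C_max = M/(n_e·A·√(4πDt)), so D = M²/(4πt·(n_e·A·C_max)²).
n_e·A·C_max = 0.40 × 3.24 × 0.0374 = 0.04847 kg/m.
D = 8.41²/(4π × 942 × 0.04847²) = 2.54 m²/day.

2.54 m²/day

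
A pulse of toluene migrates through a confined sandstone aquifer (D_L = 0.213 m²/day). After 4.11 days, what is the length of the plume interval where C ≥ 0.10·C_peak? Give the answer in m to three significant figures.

5.68 m

The plume is Gaussian with σ = √(2Dt) = √(2 × 0.213 × 4.11) = 1.323 m.
C/C_peak = exp(−Δx²/(2σ²)) = 0.10 ⇒ Δx = σ·√(−2 ln 0.10) = 1.323 × 2.146 = 2.839 m.
Width = 2Δx = 5.68 m.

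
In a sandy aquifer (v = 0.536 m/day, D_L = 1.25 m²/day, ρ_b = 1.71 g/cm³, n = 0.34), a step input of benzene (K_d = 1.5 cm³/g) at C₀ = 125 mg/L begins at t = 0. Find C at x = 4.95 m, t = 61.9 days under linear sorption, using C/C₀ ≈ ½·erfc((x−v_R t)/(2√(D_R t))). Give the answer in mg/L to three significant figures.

50.1 mg/L

Retardation factor R = 1 + ρ_b·K_d/n = 1 + 1.71 × 1.5/0.34 = 8.544.
Sorption retards both mechanisms: v_R = v/R = 0.06273 m/day, D_R = D/R = 0.1463 m²/day.
v_R·t = 0.06273 × 61.9 = 3.882987 m; 2√(D_R t) = 6.019 m; argument = (4.95 − 3.882987)/6.019 = 0.1773.
C = C₀ × ½·erfc(0.1773) = 125 × 0.4010 = 50.1 mg/L.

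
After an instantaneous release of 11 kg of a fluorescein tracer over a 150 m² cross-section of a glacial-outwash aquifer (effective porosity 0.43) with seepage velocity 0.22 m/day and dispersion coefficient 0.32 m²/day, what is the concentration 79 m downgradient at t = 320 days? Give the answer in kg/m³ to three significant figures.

0.00397 kg/m³

For an instantaneous plane source, C(x,t) = M/(n_e·A·√(4πDt)) · exp(−(x−vt)²/(4Dt)), with n_e·A the pore (flow) area.
Plume center vt = 0.22 × 320 = 70.4 m, so the well at 79 m is 8.6 m downgradient of the peak.
√(4πDt) = 35.87 m, giving peak height M/(n_e·A·√(4πDt)) = 11/(0.43 × 150 × 35.87) = 0.004754 kg/m³.
(x−vt)²/(4Dt) = (8.6)²/(4 × 0.32 × 320) = 0.1806; exp(−0.1806) = 0.8348.
C = 0.004754 × 0.8348 = 0.00397 kg/m³.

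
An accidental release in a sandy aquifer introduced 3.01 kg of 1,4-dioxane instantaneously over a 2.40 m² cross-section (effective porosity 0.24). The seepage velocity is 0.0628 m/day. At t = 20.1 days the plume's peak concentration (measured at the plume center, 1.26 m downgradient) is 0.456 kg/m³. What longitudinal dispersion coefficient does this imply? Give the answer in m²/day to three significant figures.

At the plume center C_max = M/(n_e·A·√(4πDt)), so D = M²/(4πt·(n_e·A·C_max)²).
n_e·A·C_max = 0.24 × 2.40 × 0.456 = 0.2627 kg/m.
D = 3.01²/(4π × 20.1 × 0.2627²) = 0.520 m²/day.

0.520 m²/day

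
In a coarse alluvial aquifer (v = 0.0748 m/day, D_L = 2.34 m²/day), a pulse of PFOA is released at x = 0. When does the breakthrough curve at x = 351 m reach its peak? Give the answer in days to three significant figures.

4290 days

For the 1D instantaneous-source solution, setting ∂C/∂t = 0 at fixed x gives v²t² + 2Dt − x² = 0, so t = (√(D² + v²x²) − D)/v².
√(D² + v²x²) = √(2.34² + 0.0748² × 351²) = 26.36; v² = 0.00559504.
t = (26.36 − 2.34)/0.00559504 = 4290 days (vs. the pure-advection estimate x/v = 4690 d).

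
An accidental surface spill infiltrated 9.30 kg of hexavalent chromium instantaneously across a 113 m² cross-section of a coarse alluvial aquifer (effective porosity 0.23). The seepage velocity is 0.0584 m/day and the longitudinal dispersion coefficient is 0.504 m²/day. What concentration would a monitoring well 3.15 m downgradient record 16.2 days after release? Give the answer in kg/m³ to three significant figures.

0.0304 kg/m³

For an instantaneous plane source, C(x,t) = M/(n_e·A·√(4πDt)) · exp(−(x−vt)²/(4Dt)), with n_e·A the pore (flow) area.
Plume center vt = 0.0584 × 16.2 = 0.94608 m, so the well at 3.15 m is 2.20392 m downgradient of the peak.
√(4πDt) = 10.13 m, giving peak height M/(n_e·A·√(4πDt)) = 9.30/(0.23 × 113 × 10.13) = 0.03532 kg/m³.
(x−vt)²/(4Dt) = (2.20392)²/(4 × 0.504 × 16.2) = 0.1487; exp(−0.1487) = 0.8618.
C = 0.03532 × 0.8618 = 0.0304 kg/m³.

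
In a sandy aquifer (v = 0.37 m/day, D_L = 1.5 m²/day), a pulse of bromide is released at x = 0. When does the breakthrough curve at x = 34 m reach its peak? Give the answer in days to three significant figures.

For the 1D instantaneous-source solution, setting ∂C/∂t = 0 at fixed x gives v²t² + 2Dt − x² = 0, so t = (√(D² + v²x²) − D)/v².
√(D² + v²x²) = √(1.5² + 0.37² × 34²) = 12.67; v² = 0.1369.
t = (12.67 − 1.5)/0.1369 = 81.6 days (vs. the pure-advection estimate x/v = 91.9 d).

81.6 days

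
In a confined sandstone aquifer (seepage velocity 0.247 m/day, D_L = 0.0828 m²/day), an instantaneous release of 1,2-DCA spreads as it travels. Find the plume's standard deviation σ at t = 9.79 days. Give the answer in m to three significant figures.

Dispersive spreading gives a Gaussian with σ² = 2Dt; advection only shifts the center.
σ = √(2 × 0.0828 × 9.79) = 1.27 m.

1.27 m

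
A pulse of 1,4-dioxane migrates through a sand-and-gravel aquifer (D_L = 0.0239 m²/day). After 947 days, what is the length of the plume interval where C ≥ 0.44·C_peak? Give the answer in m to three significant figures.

17.2 m

The plume is Gaussian with σ = √(2Dt) = √(2 × 0.0239 × 947) = 6.728 m.
C/C_peak = exp(−Δx²/(2σ²)) = 0.44 ⇒ Δx = σ·√(−2 ln 0.44) = 6.728 × 1.281 = 8.619 m.
Width = 2Δx = 17.2 m.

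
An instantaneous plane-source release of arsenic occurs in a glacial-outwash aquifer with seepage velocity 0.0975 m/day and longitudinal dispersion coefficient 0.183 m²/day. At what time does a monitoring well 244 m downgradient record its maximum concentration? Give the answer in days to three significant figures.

2480 days

For the 1D instantaneous-source solution, setting ∂C/∂t = 0 at fixed x gives v²t² + 2Dt − x² = 0, so t = (√(D² + v²x²) − D)/v².
√(D² + v²x²) = √(0.183² + 0.0975² × 244²) = 23.79; v² = 0.00950625.
t = (23.79 − 0.183)/0.00950625 = 2480 days (vs. the pure-advection estimate x/v = 2500 d).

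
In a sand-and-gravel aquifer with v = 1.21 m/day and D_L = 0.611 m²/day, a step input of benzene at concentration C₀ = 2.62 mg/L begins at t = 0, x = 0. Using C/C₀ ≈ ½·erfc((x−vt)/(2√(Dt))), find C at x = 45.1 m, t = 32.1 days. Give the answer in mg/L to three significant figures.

0.416 mg/L

For a continuous step input, C/C₀ ≈ ½·erfc((x−vt)/(2√(Dt))).
vt = 1.21 × 32.1 = 38.841 m and 2√(Dt) = 2√(0.611 × 32.1) = 8.857 m.
Argument (x−vt)/(2√(Dt)) = (45.1 − 38.841)/8.857 = 0.7067; ½·erfc(0.7067) = 0.1588.
C = 2.62 × 0.1588 = 0.416 mg/L.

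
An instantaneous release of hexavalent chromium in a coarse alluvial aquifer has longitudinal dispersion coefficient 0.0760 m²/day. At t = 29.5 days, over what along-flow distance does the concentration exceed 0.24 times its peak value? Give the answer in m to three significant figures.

7.15 m

The plume is Gaussian with σ = √(2Dt) = √(2 × 0.0760 × 29.5) = 2.118 m.
C/C_peak = exp(−Δx²/(2σ²)) = 0.24 ⇒ Δx = σ·√(−2 ln 0.24) = 2.118 × 1.689 = 3.577 m.
Width = 2Δx = 7.15 m.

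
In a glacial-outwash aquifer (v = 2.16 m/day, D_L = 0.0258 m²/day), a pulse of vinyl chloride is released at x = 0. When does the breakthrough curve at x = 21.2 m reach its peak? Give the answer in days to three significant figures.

9.81 days

For the 1D instantaneous-source solution, setting ∂C/∂t = 0 at fixed x gives v²t² + 2Dt − x² = 0, so t = (√(D² + v²x²) − D)/v².
√(D² + v²x²) = √(0.0258² + 2.16² × 21.2²) = 45.79; v² = 4.6656.
t = (45.79 − 0.0258)/4.6656 = 9.81 days (vs. the pure-advection estimate x/v = 9.81 d).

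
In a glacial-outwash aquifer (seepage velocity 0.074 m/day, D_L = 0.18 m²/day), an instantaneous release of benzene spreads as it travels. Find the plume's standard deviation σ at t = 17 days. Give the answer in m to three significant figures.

2.47 m

Dispersive spreading gives a Gaussian with σ² = 2Dt; advection only shifts the center.
σ = √(2 × 0.18 × 17) = 2.47 m.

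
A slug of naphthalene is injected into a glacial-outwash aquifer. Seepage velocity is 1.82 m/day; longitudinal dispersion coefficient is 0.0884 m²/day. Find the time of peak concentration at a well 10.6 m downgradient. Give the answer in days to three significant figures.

For the 1D instantaneous-source solution, setting ∂C/∂t = 0 at fixed x gives v²t² + 2Dt − x² = 0, so t = (√(D² + v²x²) − D)/v².
√(D² + v²x²) = √(0.0884² + 1.82² × 10.6²) = 19.29; v² = 3.3124.
t = (19.29 − 0.0884)/3.3124 = 5.80 days (vs. the pure-advection estimate x/v = 5.82 d).

5.80 days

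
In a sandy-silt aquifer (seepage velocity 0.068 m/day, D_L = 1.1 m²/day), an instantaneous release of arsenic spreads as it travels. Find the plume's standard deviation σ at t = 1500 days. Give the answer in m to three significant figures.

57.4 m

Dispersive spreading gives a Gaussian with σ² = 2Dt; advection only shifts the center.
σ = √(2 × 1.1 × 1500) = 57.4 m.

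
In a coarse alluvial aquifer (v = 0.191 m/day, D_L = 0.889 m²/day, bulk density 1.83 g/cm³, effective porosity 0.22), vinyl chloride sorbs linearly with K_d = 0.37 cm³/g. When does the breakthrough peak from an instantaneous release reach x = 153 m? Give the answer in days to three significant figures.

Retardation factor R = 1 + ρ_b·K_d/n = 1 + 1.83 × 0.37/0.22 = 4.078.
Sorption retards both mechanisms: v_R = v/R = 0.04684 m/day, D_R = D/R = 0.2180 m²/day.
Peak time from v_R²t² + 2D_R t − x² = 0: t = (√(D_R² + v_R²x²) − D_R)/v_R².
√(D_R² + v_R²x²) = √(0.2180² + 0.04684² × 153²) = 7.170; v_R² = 0.002194.
t = (7.170 − 0.2180)/0.002194 = 3170 days.

3170 days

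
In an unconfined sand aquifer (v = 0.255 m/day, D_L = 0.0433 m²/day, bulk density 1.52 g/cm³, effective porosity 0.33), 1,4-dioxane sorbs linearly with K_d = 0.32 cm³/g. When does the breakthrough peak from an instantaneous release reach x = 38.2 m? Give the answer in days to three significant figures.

Retardation factor R = 1 + ρ_b·K_d/n = 1 + 1.52 × 0.32/0.33 = 2.474.
Sorption retards both mechanisms: v_R = v/R = 0.1031 m/day, D_R = D/R = 0.01750 m²/day.
Peak time from v_R²t² + 2D_R t − x² = 0: t = (√(D_R² + v_R²x²) − D_R)/v_R².
√(D_R² + v_R²x²) = √(0.01750² + 0.1031² × 38.2²) = 3.938; v_R² = 0.01063.
t = (3.938 − 0.01750)/0.01063 = 369 days.

369 days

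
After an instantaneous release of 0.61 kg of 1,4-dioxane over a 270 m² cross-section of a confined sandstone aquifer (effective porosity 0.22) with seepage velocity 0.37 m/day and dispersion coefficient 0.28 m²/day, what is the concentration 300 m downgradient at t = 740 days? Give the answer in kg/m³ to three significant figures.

8.79e-05 kg/m³

For an instantaneous plane source, C(x,t) = M/(n_e·A·√(4πDt)) · exp(−(x−vt)²/(4Dt)), with n_e·A the pore (flow) area.
Plume center vt = 0.37 × 740 = 273.8 m, so the well at 300 m is 26.2 m downgradient of the peak.
√(4πDt) = 51.03 m, giving peak height M/(n_e·A·√(4πDt)) = 0.61/(0.22 × 270 × 51.03) = 0.0002012 kg/m³.
(x−vt)²/(4Dt) = (26.2)²/(4 × 0.28 × 740) = 0.8282; exp(−0.8282) = 0.4368.
C = 0.0002012 × 0.4368 = 8.79e-05 kg/m³.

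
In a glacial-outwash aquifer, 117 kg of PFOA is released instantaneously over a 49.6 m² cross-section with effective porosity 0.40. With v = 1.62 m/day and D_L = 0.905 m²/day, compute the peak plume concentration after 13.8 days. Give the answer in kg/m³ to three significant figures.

The peak of an instantaneous 1D plume sits at x = vt; there the Gaussian factor is 1 and C_max = M/(n_e·A·√(4πDt)), where n_e·A is the pore area the mass is dissolved in.
√(4πDt) = √(4π × 0.905 × 13.8) = 12.53 m, so C_max = 117/(0.40 × 49.6 × 12.53) = 0.471 kg/m³.

0.471 kg/m³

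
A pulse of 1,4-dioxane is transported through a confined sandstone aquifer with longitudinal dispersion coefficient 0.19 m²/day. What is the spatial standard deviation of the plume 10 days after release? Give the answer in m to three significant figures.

Dispersive spreading gives a Gaussian with σ² = 2Dt; advection only shifts the center.
σ = √(2 × 0.19 × 10) = 1.95 m.

1.95 m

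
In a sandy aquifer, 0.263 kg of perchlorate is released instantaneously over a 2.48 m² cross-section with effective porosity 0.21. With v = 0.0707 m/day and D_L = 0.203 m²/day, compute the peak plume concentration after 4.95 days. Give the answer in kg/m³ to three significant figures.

The peak of an instantaneous 1D plume sits at x = vt; there the Gaussian factor is 1 and C_max = M/(n_e·A·√(4πDt)), where n_e·A is the pore area the mass is dissolved in.
√(4πDt) = √(4π × 0.203 × 4.95) = 3.553 m, so C_max = 0.263/(0.21 × 2.48 × 3.553) = 0.142 kg/m³.

0.142 kg/m³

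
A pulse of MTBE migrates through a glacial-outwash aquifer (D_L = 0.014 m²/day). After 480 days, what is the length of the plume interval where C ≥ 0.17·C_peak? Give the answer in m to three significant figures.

The plume is Gaussian with σ = √(2Dt) = √(2 × 0.014 × 480) = 3.666 m.
C/C_peak = exp(−Δx²/(2σ²)) = 0.17 ⇒ Δx = σ·√(−2 ln 0.17) = 3.666 × 1.883 = 6.903 m.
Width = 2Δx = 13.8 m.

13.8 m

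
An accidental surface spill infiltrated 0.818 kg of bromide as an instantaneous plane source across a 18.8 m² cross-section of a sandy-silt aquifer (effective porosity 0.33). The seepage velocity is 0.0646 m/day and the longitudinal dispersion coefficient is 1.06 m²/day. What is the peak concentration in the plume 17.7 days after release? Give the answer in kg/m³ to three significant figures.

0.00859 kg/m³

The peak of an instantaneous 1D plume sits at x = vt; there the Gaussian factor is 1 and C_max = M/(n_e·A·√(4πDt)), where n_e·A is the pore area the mass is dissolved in.
√(4πDt) = √(4π × 1.06 × 17.7) = 15.35 m, so C_max = 0.818/(0.33 × 18.8 × 15.35) = 0.00859 kg/m³.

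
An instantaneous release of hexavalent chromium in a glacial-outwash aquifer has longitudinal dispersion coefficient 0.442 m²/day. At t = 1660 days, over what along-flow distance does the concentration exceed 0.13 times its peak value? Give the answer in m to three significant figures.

155 m

The plume is Gaussian with σ = √(2Dt) = √(2 × 0.442 × 1660) = 38.31 m.
C/C_peak = exp(−Δx²/(2σ²)) = 0.13 ⇒ Δx = σ·√(−2 ln 0.13) = 38.31 × 2.020 = 77.39 m.
Width = 2Δx = 155 m.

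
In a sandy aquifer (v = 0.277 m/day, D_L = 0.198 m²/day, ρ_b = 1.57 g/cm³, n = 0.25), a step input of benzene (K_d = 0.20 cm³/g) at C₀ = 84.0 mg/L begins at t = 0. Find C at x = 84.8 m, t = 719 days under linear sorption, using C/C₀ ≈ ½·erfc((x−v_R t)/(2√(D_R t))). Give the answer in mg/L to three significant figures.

Retardation factor R = 1 + ρ_b·K_d/n = 1 + 1.57 × 0.20/0.25 = 2.256.
Sorption retards both mechanisms: v_R = v/R = 0.1228 m/day, D_R = D/R = 0.08777 m²/day.
v_R·t = 0.1228 × 719 = 88.2932 m; 2√(D_R t) = 15.89 m; argument = (84.8 − 88.2932)/15.89 = -0.2198.
C = C₀ × ½·erfc(-0.2198) = 84.0 × 0.6220 = 52.2 mg/L.

52.2 mg/L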